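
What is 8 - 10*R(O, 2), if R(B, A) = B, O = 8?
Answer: -72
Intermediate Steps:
8 - 10*R(O, 2) = 8 - 10*8 = 8 - 80 = -72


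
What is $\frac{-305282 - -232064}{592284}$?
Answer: $- \frac{12203}{98714} \approx -0.12362$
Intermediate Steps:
$\frac{-305282 - -232064}{592284} = \left(-305282 + 232064\right) \frac{1}{592284} = \left(-73218\right) \frac{1}{592284} = - \frac{12203}{98714}$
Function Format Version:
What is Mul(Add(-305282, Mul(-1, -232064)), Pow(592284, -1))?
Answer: Rational(-12203, 98714) ≈ -0.12362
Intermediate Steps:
Mul(Add(-305282, Mul(-1, -232064)), Pow(592284, -1)) = Mul(Add(-305282, 232064), Rational(1, 592284)) = Mul(-73218, Rational(1, 592284)) = Rational(-12203, 98714)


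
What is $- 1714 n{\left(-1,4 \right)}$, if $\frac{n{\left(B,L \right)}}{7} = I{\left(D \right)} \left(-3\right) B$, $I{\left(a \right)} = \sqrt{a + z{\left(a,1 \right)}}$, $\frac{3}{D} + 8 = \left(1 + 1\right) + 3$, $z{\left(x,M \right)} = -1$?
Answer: $- 35994 i \sqrt{2} \approx - 50903.0 i$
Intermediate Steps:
$D = -1$ ($D = \frac{3}{-8 + \left(\left(1 + 1\right) + 3\right)} = \frac{3}{-8 + \left(2 + 3\right)} = \frac{3}{-8 + 5} = \frac{3}{-3} = 3 \left(- \frac{1}{3}\right) = -1$)
$I{\left(a \right)} = \sqrt{-1 + a}$ ($I{\left(a \right)} = \sqrt{a - 1} = \sqrt{-1 + a}$)
$n{\left(B,L \right)} = - 21 i B \sqrt{2}$ ($n{\left(B,L \right)} = 7 \sqrt{-1 - 1} \left(-3\right) B = 7 \sqrt{-2} \left(-3\right) B = 7 i \sqrt{2} \left(-3\right) B = 7 - 3 i \sqrt{2} B = 7 \left(- 3 i B \sqrt{2}\right) = - 21 i B \sqrt{2}$)
$- 1714 n{\left(-1,4 \right)} = - 1714 \left(\left(-21\right) i \left(-1\right) \sqrt{2}\right) = - 1714 \cdot 21 i \sqrt{2} = - 35994 i \sqrt{2}$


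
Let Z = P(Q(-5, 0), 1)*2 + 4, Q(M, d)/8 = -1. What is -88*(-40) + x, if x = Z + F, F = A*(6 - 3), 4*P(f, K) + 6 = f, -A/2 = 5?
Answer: 3487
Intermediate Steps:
A = -10 (A = -2*5 = -10)
Q(M, d) = -8 (Q(M, d) = 8*(-1) = -8)
P(f, K) = -3/2 + f/4
Z = -3 (Z = (-3/2 + (¼)*(-8))*2 + 4 = (-3/2 - 2)*2 + 4 = -7/2*2 + 4 = -7 + 4 = -3)
F = -30 (F = -10*(6 - 3) = -10*3 = -30)
x = -33 (x = -3 - 30 = -33)
-88*(-40) + x = -88*(-40) - 33 = 3520 - 33 = 3487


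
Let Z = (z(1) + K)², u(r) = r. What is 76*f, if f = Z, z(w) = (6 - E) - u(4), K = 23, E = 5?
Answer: 30400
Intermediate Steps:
z(w) = -3 (z(w) = (6 - 1*5) - 1*4 = (6 - 5) - 4 = 1 - 4 = -3)
Z = 400 (Z = (-3 + 23)² = 20² = 400)
f = 400
76*f = 76*400 = 30400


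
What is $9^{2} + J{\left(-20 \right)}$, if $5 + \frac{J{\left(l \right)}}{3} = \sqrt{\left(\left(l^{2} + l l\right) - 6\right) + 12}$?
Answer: $66 + 3 \sqrt{806} \approx 151.17$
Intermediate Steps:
$J{\left(l \right)} = -15 + 3 \sqrt{6 + 2 l^{2}}$ ($J{\left(l \right)} = -15 + 3 \sqrt{\left(\left(l^{2} + l l\right) - 6\right) + 12} = -15 + 3 \sqrt{\left(\left(l^{2} + l^{2}\right) - 6\right) + 12} = -15 + 3 \sqrt{\left(2 l^{2} - 6\right) + 12} = -15 + 3 \sqrt{\left(-6 + 2 l^{2}\right) + 12} = -15 + 3 \sqrt{6 + 2 l^{2}}$)
$9^{2} + J{\left(-20 \right)} = 9^{2} - \left(15 - 3 \sqrt{6 + 2 \left(-20\right)^{2}}\right) = 81 - \left(15 - 3 \sqrt{6 + 2 \cdot 400}\right) = 81 - \left(15 - 3 \sqrt{6 + 800}\right) = 81 - \left(15 - 3 \sqrt{806}\right) = 66 + 3 \sqrt{806}$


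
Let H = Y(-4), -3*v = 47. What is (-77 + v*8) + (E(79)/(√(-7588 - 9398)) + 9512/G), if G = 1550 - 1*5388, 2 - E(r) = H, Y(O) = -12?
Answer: -1179101/5757 - 7*I*√16986/8493 ≈ -204.81 - 0.10742*I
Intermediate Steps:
v = -47/3 (v = -⅓*47 = -47/3 ≈ -15.667)
H = -12
E(r) = 14 (E(r) = 2 - 1*(-12) = 2 + 12 = 14)
G = -3838 (G = 1550 - 5388 = -3838)
(-77 + v*8) + (E(79)/(√(-7588 - 9398)) + 9512/G) = (-77 - 47/3*8) + (14/(√(-7588 - 9398)) + 9512/(-3838)) = (-77 - 376/3) + (14/(√(-16986)) + 9512*(-1/3838)) = -607/3 + (14/((I*√16986)) - 4756/1919) = -607/3 + (14*(-I*√16986/16986) - 4756/1919) = -607/3 + (-7*I*√16986/8493 - 4756/1919) = -607/3 + (-4756/1919 - 7*I*√16986/8493) = -1179101/5757 - 7*I*√16986/8493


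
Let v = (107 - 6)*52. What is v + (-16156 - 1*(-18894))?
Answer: 7990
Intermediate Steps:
v = 5252 (v = 101*52 = 5252)
v + (-16156 - 1*(-18894)) = 5252 + (-16156 - 1*(-18894)) = 5252 + (-16156 + 18894) = 5252 + 2738 = 7990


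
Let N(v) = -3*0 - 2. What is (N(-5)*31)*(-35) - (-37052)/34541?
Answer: 74991022/34541 ≈ 2171.1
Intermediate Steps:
N(v) = -2 (N(v) = 0 - 2 = -2)
(N(-5)*31)*(-35) - (-37052)/34541 = -2*31*(-35) - (-37052)/34541 = -62*(-35) - (-37052)/34541 = 2170 - 1*(-37052/34541) = 2170 + 37052/34541 = 74991022/34541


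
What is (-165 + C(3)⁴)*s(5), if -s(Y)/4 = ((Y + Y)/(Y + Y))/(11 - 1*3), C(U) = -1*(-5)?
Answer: -230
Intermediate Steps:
C(U) = 5
s(Y) = -½ (s(Y) = -4*(Y + Y)/(Y + Y)/(11 - 1*3) = -4*(2*Y)/((2*Y))/(11 - 3) = -4*(2*Y)*(1/(2*Y))/8 = -4/8 = -4*⅛ = -½)
(-165 + C(3)⁴)*s(5) = (-165 + 5⁴)*(-½) = (-165 + 625)*(-½) = 460*(-½) = -230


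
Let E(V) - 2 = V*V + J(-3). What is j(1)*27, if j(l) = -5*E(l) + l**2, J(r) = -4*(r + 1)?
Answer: -1458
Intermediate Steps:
J(r) = -4 - 4*r (J(r) = -4*(1 + r) = -4 - 4*r)
E(V) = 10 + V**2 (E(V) = 2 + (V*V + (-4 - 4*(-3))) = 2 + (V**2 + (-4 + 12)) = 2 + (V**2 + 8) = 2 + (8 + V**2) = 10 + V**2)
j(l) = -50 - 4*l**2 (j(l) = -5*(10 + l**2) + l**2 = (-50 - 5*l**2) + l**2 = -50 - 4*l**2)
j(1)*27 = (-50 - 4*1**2)*27 = (-50 - 4*1)*27 = (-50 - 4)*27 = -54*27 = -1458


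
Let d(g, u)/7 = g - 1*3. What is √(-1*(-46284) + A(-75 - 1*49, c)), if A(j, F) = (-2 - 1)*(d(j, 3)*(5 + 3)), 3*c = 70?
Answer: 14*√345 ≈ 260.04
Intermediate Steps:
c = 70/3 (c = (⅓)*70 = 70/3 ≈ 23.333)
d(g, u) = -21 + 7*g (d(g, u) = 7*(g - 1*3) = 7*(g - 3) = 7*(-3 + g) = -21 + 7*g)
A(j, F) = 504 - 168*j (A(j, F) = (-2 - 1)*((-21 + 7*j)*(5 + 3)) = -3*(-21 + 7*j)*8 = -3*(-168 + 56*j) = 504 - 168*j)
√(-1*(-46284) + A(-75 - 1*49, c)) = √(-1*(-46284) + (504 - 168*(-75 - 1*49))) = √(46284 + (504 - 168*(-75 - 49))) = √(46284 + (504 - 168*(-124))) = √(46284 + (504 + 20832)) = √(46284 + 21336) = √67620 = 14*√345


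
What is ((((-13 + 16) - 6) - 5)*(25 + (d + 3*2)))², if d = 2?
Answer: 69696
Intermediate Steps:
((((-13 + 16) - 6) - 5)*(25 + (d + 3*2)))² = ((((-13 + 16) - 6) - 5)*(25 + (2 + 3*2)))² = (((3 - 6) - 5)*(25 + (2 + 6)))² = ((-3 - 5)*(25 + 8))² = (-8*33)² = (-264)² = 69696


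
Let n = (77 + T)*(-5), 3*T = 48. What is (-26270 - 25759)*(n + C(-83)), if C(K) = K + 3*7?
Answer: 27419283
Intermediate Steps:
T = 16 (T = (⅓)*48 = 16)
C(K) = 21 + K (C(K) = K + 21 = 21 + K)
n = -465 (n = (77 + 16)*(-5) = 93*(-5) = -465)
(-26270 - 25759)*(n + C(-83)) = (-26270 - 25759)*(-465 + (21 - 83)) = -52029*(-465 - 62) = -52029*(-527) = 27419283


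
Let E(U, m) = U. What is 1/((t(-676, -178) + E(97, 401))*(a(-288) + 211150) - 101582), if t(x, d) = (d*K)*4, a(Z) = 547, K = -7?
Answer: 1/1075530875 ≈ 9.2977e-10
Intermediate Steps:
t(x, d) = -28*d (t(x, d) = (d*(-7))*4 = -7*d*4 = -28*d)
1/((t(-676, -178) + E(97, 401))*(a(-288) + 211150) - 101582) = 1/((-28*(-178) + 97)*(547 + 211150) - 101582) = 1/((4984 + 97)*211697 - 101582) = 1/(5081*211697 - 101582) = 1/(1075632457 - 101582) = 1/1075530875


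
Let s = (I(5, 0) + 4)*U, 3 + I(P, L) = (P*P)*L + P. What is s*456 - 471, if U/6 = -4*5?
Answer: -328791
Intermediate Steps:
I(P, L) = -3 + P + L*P² (I(P, L) = -3 + ((P*P)*L + P) = -3 + (P²*L + P) = -3 + (L*P² + P) = -3 + (P + L*P²) = -3 + P + L*P²)
U = -120 (U = 6*(-4*5) = 6*(-20) = -120)
s = -720 (s = ((-3 + 5 + 0*5²) + 4)*(-120) = ((-3 + 5 + 0*25) + 4)*(-120) = ((-3 + 5 + 0) + 4)*(-120) = (2 + 4)*(-120) = 6*(-120) = -720)
s*456 - 471 = -720*456 - 471 = -328320 - 471 = -328791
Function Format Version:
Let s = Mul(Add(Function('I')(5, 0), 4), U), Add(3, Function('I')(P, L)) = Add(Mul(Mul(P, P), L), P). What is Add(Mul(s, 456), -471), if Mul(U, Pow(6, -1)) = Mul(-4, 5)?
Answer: -328791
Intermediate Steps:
Function('I')(P, L) = Add(-3, P, Mul(L, Pow(P, 2))) (Function('I')(P, L) = Add(-3, Add(Mul(Mul(P, P), L), P)) = Add(-3, Add(Mul(Pow(P, 2), L), P)) = Add(-3, Add(Mul(L, Pow(P, 2)), P)) = Add(-3, Add(P, Mul(L, Pow(P, 2)))) = Add(-3, P, Mul(L, Pow(P, 2))))
U = -120 (U = Mul(6, Mul(-4, 5)) = Mul(6, -20) = -120)
s = -720 (s = Mul(Add(Add(-3, 5, Mul(0, Pow(5, 2))), 4), -120) = Mul(Add(Add(-3, 5, Mul(0, 25)), 4), -120) = Mul(Add(Add(-3, 5, 0), 4), -120) = Mul(Add(2, 4), -120) = Mul(6, -120) = -720)
Add(Mul(s, 456), -471) = Add(Mul(-720, 456), -471) = Add(-328320, -471) = -328791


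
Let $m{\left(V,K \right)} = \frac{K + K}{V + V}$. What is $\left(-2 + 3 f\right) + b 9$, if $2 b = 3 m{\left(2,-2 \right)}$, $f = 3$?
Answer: $- \frac{13}{2} \approx -6.5$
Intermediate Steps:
$m{\left(V,K \right)} = \frac{K}{V}$ ($m{\left(V,K \right)} = \frac{2 K}{2 V} = 2 K \frac{1}{2 V} = \frac{K}{V}$)
$b = - \frac{3}{2}$ ($b = \frac{3 \left(- \frac{2}{2}\right)}{2} = \frac{3 \left(\left(-2\right) \frac{1}{2}\right)}{2} = \frac{3 \left(-1\right)}{2} = \frac{1}{2} \left(-3\right) = - \frac{3}{2} \approx -1.5$)
$\left(-2 + 3 f\right) + b 9 = \left(-2 + 3 \cdot 3\right) - \frac{27}{2} = \left(-2 + 9\right) - \frac{27}{2} = 7 - \frac{27}{2} = - \frac{13}{2}$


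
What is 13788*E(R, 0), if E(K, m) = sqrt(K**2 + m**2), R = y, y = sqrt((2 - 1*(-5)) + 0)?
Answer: 13788*sqrt(7) ≈ 36480.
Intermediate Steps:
y = sqrt(7) (y = sqrt((2 + 5) + 0) = sqrt(7 + 0) = sqrt(7) ≈ 2.6458)
R = sqrt(7) ≈ 2.6458
13788*E(R, 0) = 13788*sqrt((sqrt(7))**2 + 0**2) = 13788*sqrt(7 + 0) = 13788*sqrt(7)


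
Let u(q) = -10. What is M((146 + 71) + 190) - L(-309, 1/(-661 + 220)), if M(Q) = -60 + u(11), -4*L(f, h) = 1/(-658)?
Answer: -184241/2632 ≈ -70.000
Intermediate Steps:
L(f, h) = 1/2632 (L(f, h) = -1/4/(-658) = -1/4*(-1/658) = 1/2632)
M(Q) = -70 (M(Q) = -60 - 10 = -70)
M((146 + 71) + 190) - L(-309, 1/(-661 + 220)) = -70 - 1*1/2632 = -70 - 1/2632 = -184241/2632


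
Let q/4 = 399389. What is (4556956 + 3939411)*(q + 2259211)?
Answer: 32768507865489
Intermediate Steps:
q = 1597556 (q = 4*399389 = 1597556)
(4556956 + 3939411)*(q + 2259211) = (4556956 + 3939411)*(1597556 + 2259211) = 8496367*3856767 = 32768507865489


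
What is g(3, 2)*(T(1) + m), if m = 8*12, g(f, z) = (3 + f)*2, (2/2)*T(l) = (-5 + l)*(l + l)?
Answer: 1056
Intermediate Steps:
T(l) = 2*l*(-5 + l) (T(l) = (-5 + l)*(l + l) = (-5 + l)*(2*l) = 2*l*(-5 + l))
g(f, z) = 6 + 2*f
m = 96
g(3, 2)*(T(1) + m) = (6 + 2*3)*(2*1*(-5 + 1) + 96) = (6 + 6)*(2*1*(-4) + 96) = 12*(-8 + 96) = 12*88 = 1056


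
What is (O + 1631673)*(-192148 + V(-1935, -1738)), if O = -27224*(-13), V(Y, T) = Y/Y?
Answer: -381524200995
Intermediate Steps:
V(Y, T) = 1
O = 353912
(O + 1631673)*(-192148 + V(-1935, -1738)) = (353912 + 1631673)*(-192148 + 1) = 1985585*(-192147) = -381524200995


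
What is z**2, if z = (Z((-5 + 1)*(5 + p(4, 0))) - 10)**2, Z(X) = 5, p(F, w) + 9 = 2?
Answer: 625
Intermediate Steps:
p(F, w) = -7 (p(F, w) = -9 + 2 = -7)
z = 25 (z = (5 - 10)**2 = (-5)**2 = 25)
z**2 = 25**2 = 625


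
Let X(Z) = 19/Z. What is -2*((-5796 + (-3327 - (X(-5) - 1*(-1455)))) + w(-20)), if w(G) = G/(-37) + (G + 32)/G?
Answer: 3912476/185 ≈ 21149.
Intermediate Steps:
w(G) = -G/37 + (32 + G)/G (w(G) = G*(-1/37) + (32 + G)/G = -G/37 + (32 + G)/G)
-2*((-5796 + (-3327 - (X(-5) - 1*(-1455)))) + w(-20)) = -2*((-5796 + (-3327 - (19/(-5) - 1*(-1455)))) + (1 + 32/(-20) - 1/37*(-20))) = -2*((-5796 + (-3327 - (19*(-⅕) + 1455))) + (1 + 32*(-1/20) + 20/37)) = -2*((-5796 + (-3327 - (-19/5 + 1455))) + (1 - 8/5 + 20/37)) = -2*((-5796 + (-3327 - 1*7256/5)) - 11/185) = -2*((-5796 + (-3327 - 7256/5)) - 11/185) = -2*((-5796 - 23891/5) - 11/185) = -2*(-52871/5 - 11/185) = -2*(-1956238/185) = 3912476/185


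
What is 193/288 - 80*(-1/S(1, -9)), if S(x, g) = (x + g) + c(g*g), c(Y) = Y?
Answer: 37129/21024 ≈ 1.7660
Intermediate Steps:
S(x, g) = g + x + g**2 (S(x, g) = (x + g) + g*g = (g + x) + g**2 = g + x + g**2)
193/288 - 80*(-1/S(1, -9)) = 193/288 - 80*(-1/(-9 + 1 + (-9)**2)) = 193*(1/288) - 80*(-1/(-9 + 1 + 81)) = 193/288 - 80/((-1*73)) = 193/288 - 80/(-73) = 193/288 - 80*(-1/73) = 193/288 + 80/73 = 37129/21024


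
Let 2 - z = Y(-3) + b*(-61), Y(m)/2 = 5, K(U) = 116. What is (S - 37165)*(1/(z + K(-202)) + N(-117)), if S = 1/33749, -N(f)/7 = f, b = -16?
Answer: -222914372382836/7323533 ≈ -3.0438e+7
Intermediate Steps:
N(f) = -7*f
Y(m) = 10 (Y(m) = 2*5 = 10)
z = -984 (z = 2 - (10 - 16*(-61)) = 2 - (10 + 976) = 2 - 1*986 = 2 - 986 = -984)
S = 1/33749 ≈ 2.9630e-5
(S - 37165)*(1/(z + K(-202)) + N(-117)) = (1/33749 - 37165)*(1/(-984 + 116) - 7*(-117)) = -1254281584*(1/(-868) + 819)/33749 = -1254281584*(-1/868 + 819)/33749 = -1254281584/33749*710891/868 = -222914372382836/7323533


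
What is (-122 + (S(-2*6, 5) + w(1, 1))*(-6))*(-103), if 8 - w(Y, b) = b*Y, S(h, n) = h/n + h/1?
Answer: 39964/5 ≈ 7992.8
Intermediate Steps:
S(h, n) = h + h/n (S(h, n) = h/n + h*1 = h/n + h = h + h/n)
w(Y, b) = 8 - Y*b (w(Y, b) = 8 - b*Y = 8 - Y*b)
(-122 + (S(-2*6, 5) + w(1, 1))*(-6))*(-103) = (-122 + ((-2*6 - 2*6/5) + (8 - 1*1*1))*(-6))*(-103) = (-122 + ((-12 - 12*⅕) + (8 - 1))*(-6))*(-103) = (-122 + ((-12 - 12/5) + 7)*(-6))*(-103) = (-122 + (-72/5 + 7)*(-6))*(-103) = (-122 - 37/5*(-6))*(-103) = (-122 + 222/5)*(-103) = -388/5*(-103) = 39964/5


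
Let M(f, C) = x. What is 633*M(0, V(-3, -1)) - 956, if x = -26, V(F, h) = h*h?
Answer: -17414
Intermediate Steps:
V(F, h) = h**2
M(f, C) = -26
633*M(0, V(-3, -1)) - 956 = 633*(-26) - 956 = -16458 - 956 = -17414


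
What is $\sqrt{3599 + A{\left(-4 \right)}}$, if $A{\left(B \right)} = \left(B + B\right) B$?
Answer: $\sqrt{3631} \approx 60.258$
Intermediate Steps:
$A{\left(B \right)} = 2 B^{2}$ ($A{\left(B \right)} = 2 B B = 2 B^{2}$)
$\sqrt{3599 + A{\left(-4 \right)}} = \sqrt{3599 + 2 \left(-4\right)^{2}} = \sqrt{3599 + 2 \cdot 16} = \sqrt{3599 + 32} = \sqrt{3631}$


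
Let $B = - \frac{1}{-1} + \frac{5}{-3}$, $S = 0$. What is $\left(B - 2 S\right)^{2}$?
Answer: $\frac{4}{9} \approx 0.44444$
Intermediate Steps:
$B = - \frac{2}{3}$ ($B = \left(-1\right) \left(-1\right) + 5 \left(- \frac{1}{3}\right) = 1 - \frac{5}{3} = - \frac{2}{3} \approx -0.66667$)
$\left(B - 2 S\right)^{2} = \left(- \frac{2}{3} - 0\right)^{2} = \left(- \frac{2}{3} + 0\right)^{2} = \left(- \frac{2}{3}\right)^{2} = \frac{4}{9}$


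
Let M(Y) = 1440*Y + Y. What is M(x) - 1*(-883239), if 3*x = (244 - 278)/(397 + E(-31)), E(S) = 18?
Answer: 1099583561/1245 ≈ 8.8320e+5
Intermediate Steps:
x = -34/1245 (x = ((244 - 278)/(397 + 18))/3 = (-34/415)/3 = (-34*1/415)/3 = (⅓)*(-34/415) = -34/1245 ≈ -0.027309)
M(Y) = 1441*Y
M(x) - 1*(-883239) = 1441*(-34/1245) - 1*(-883239) = -48994/1245 + 883239 = 1099583561/1245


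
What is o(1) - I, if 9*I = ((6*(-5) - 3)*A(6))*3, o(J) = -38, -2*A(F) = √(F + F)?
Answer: -38 - 11*√3 ≈ -57.053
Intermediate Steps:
A(F) = -√2*√F/2 (A(F) = -√(F + F)/2 = -√2*√F/2)
I = 11*√3 (I = (((6*(-5) - 3)*(-√2*√6/2))*3)/9 = (((-30 - 3)*(-√3))*3)/9 = (-(-33)*√3*3)/9 = ((33*√3)*3)/9 = (99*√3)/9 = 11*√3 ≈ 19.053)
o(1) - I = -38 - 11*√3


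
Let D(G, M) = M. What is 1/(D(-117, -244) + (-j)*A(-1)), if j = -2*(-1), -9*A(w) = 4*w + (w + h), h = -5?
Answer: -9/2216 ≈ -0.0040614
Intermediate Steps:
A(w) = 5/9 - 5*w/9 (A(w) = -(4*w + (w - 5))/9 = -(4*w + (-5 + w))/9 = -(-5 + 5*w)/9 = 5/9 - 5*w/9)
j = 2
1/(D(-117, -244) + (-j)*A(-1)) = 1/(-244 + (-1*2)*(5/9 - 5/9*(-1))) = 1/(-244 - 2*(5/9 + 5/9)) = 1/(-244 - 2*10/9) = 1/(-244 - 20/9) = 1/(-2216/9) = -9/2216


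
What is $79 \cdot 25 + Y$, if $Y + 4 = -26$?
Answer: $1945$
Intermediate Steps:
$Y = -30$ ($Y = -4 - 26 = -30$)
$79 \cdot 25 + Y = 79 \cdot 25 - 30 = 1975 - 30 = 1945$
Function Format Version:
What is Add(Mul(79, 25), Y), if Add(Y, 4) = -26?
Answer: 1945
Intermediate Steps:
Y = -30 (Y = Add(-4, -26) = -30)
Add(Mul(79, 25), Y) = Add(Mul(79, 25), -30) = Add(1975, -30) = 1945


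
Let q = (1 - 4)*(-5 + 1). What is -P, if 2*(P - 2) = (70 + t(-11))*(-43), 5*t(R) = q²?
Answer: 10611/5 ≈ 2122.2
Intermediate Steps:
q = 12 (q = -3*(-4) = 12)
t(R) = 144/5 (t(R) = (⅕)*12² = (⅕)*144 = 144/5)
P = -10611/5 (P = 2 + ((70 + 144/5)*(-43))/2 = 2 + ((494/5)*(-43))/2 = 2 + (½)*(-21242/5) = 2 - 10621/5 = -10611/5 ≈ -2122.2)
-P = -1*(-10611/5) = 10611/5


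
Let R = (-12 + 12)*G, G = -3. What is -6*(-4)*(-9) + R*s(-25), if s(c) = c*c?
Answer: -216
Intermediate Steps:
s(c) = c**2
R = 0 (R = (-12 + 12)*(-3) = 0*(-3) = 0)
-6*(-4)*(-9) + R*s(-25) = -6*(-4)*(-9) + 0*(-25)**2 = 24*(-9) + 0*625 = -216 + 0 = -216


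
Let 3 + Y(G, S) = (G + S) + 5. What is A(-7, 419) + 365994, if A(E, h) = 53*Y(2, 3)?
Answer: 366365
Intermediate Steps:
Y(G, S) = 2 + G + S (Y(G, S) = -3 + ((G + S) + 5) = -3 + (5 + G + S) = 2 + G + S)
A(E, h) = 371 (A(E, h) = 53*(2 + 2 + 3) = 53*7 = 371)
A(-7, 419) + 365994 = 371 + 365994 = 366365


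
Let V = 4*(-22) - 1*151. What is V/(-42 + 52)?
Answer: -239/10 ≈ -23.900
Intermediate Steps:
V = -239 (V = -88 - 151 = -239)
V/(-42 + 52) = -239/(-42 + 52) = -239/10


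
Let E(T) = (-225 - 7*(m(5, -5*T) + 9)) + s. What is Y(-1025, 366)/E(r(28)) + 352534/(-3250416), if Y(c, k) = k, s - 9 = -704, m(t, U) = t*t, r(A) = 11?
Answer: -10242863/24128088 ≈ -0.42452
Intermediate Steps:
m(t, U) = t**2
s = -695 (s = 9 - 704 = -695)
E(T) = -1158 (E(T) = (-225 - 7*(5**2 + 9)) - 695 = (-225 - 7*(25 + 9)) - 695 = (-225 - 7*34) - 695 = (-225 - 238) - 695 = -463 - 695 = -1158)
Y(-1025, 366)/E(r(28)) + 352534/(-3250416) = 366/(-1158) + 352534/(-3250416) = 366*(-1/1158) + 352534*(-1/3250416) = -61/193 - 13559/125016 = -10242863/24128088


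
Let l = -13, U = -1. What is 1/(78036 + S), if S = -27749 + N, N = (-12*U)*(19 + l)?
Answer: 1/50359 ≈ 1.9857e-5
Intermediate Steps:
N = 72 (N = (-12*(-1))*(19 - 13) = 12*6 = 72)
S = -27677 (S = -27749 + 72 = -27677)
1/(78036 + S) = 1/(78036 - 27677) = 1/50359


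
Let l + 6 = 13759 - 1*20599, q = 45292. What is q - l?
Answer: 52138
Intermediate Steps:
l = -6846 (l = -6 + (13759 - 1*20599) = -6 + (13759 - 20599) = -6 - 6840 = -6846)
q - l = 45292 - 1*(-6846) = 45292 + 6846 = 52138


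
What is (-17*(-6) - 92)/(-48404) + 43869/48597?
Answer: 353824851/392048198 ≈ 0.90250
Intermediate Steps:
(-17*(-6) - 92)/(-48404) + 43869/48597 = (102 - 92)*(-1/48404) + 43869*(1/48597) = 10*(-1/48404) + 14623/16199 = -5/24202 + 14623/16199 = 353824851/392048198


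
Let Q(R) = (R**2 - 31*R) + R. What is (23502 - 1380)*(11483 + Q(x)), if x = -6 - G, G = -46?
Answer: 262875726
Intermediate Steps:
x = 40 (x = -6 - 1*(-46) = -6 + 46 = 40)
Q(R) = R**2 - 30*R
(23502 - 1380)*(11483 + Q(x)) = (23502 - 1380)*(11483 + 40*(-30 + 40)) = 22122*(11483 + 40*10) = 22122*(11483 + 400) = 22122*11883 = 262875726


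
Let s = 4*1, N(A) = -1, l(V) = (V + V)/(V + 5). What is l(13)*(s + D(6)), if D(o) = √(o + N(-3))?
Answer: 52/9 + 13*√5/9 ≈ 9.0077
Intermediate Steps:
l(V) = 2*V/(5 + V) (l(V) = (2*V)/(5 + V) = 2*V/(5 + V))
D(o) = √(-1 + o) (D(o) = √(o - 1) = √(-1 + o))
s = 4
l(13)*(s + D(6)) = (2*13/(5 + 13))*(4 + √(-1 + 6)) = (2*13/18)*(4 + √5) = (2*13*(1/18))*(4 + √5) = 13*(4 + √5)/9 = 52/9 + 13*√5/9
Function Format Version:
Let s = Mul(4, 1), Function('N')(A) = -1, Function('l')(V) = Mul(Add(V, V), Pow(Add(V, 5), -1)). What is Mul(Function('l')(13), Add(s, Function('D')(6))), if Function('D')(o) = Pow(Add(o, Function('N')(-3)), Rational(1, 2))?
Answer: Add(Rational(52, 9), Mul(Rational(13, 9), Pow(5, Rational(1, 2)))) ≈ 9.0077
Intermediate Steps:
Function('l')(V) = Mul(2, V, Pow(Add(5, V), -1)) (Function('l')(V) = Mul(Mul(2, V), Pow(Add(5, V), -1)) = Mul(2, V, Pow(Add(5, V), -1)))
Function('D')(o) = Pow(Add(-1, o), Rational(1, 2)) (Function('D')(o) = Pow(Add(o, -1), Rational(1, 2)) = Pow(Add(-1, o), Rational(1, 2)))
s = 4
Mul(Function('l')(13), Add(s, Function('D')(6))) = Mul(Mul(2, 13, Pow(Add(5, 13), -1)), Add(4, Pow(Add(-1, 6), Rational(1, 2)))) = Mul(Mul(2, 13, Pow(18, -1)), Add(4, Pow(5, Rational(1, 2)))) = Mul(Mul(2, 13, Rational(1, 18)), Add(4, Pow(5, Rational(1, 2)))) = Mul(Rational(13, 9), Add(4, Pow(5, Rational(1, 2)))) = Add(Rational(52, 9), Mul(Rational(13, 9), Pow(5, Rational(1, 2))))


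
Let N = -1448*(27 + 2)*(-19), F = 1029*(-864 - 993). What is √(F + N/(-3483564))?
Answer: I*√1449288798239571135/870891 ≈ 1382.3*I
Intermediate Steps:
F = -1910853 (F = 1029*(-1857) = -1910853)
N = 797848 (N = -41992*(-19) = -1448*(-551) = 797848)
√(F + N/(-3483564)) = √(-1910853 + 797848/(-3483564)) = √(-1910853 + 797848*(-1/3483564)) = √(-1910853 - 199462/870891) = √(-1664144879485/870891) = I*√1449288798239571135/870891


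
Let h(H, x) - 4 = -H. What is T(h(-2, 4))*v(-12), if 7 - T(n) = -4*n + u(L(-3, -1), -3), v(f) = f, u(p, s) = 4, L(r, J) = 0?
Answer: -324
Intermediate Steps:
h(H, x) = 4 - H
T(n) = 3 + 4*n (T(n) = 7 - (-4*n + 4) = 7 - (4 - 4*n) = 7 + (-4 + 4*n) = 3 + 4*n)
T(h(-2, 4))*v(-12) = (3 + 4*(4 - 1*(-2)))*(-12) = (3 + 4*(4 + 2))*(-12) = (3 + 4*6)*(-12) = (3 + 24)*(-12) = 27*(-12) = -324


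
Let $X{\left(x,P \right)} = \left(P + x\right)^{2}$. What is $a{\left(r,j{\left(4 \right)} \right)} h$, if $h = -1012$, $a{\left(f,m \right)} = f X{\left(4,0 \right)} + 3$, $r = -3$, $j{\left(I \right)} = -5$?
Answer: $45540$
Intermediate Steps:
$a{\left(f,m \right)} = 3 + 16 f$ ($a{\left(f,m \right)} = f \left(0 + 4\right)^{2} + 3 = f 4^{2} + 3 = f 16 + 3 = 16 f + 3 = 3 + 16 f$)
$a{\left(r,j{\left(4 \right)} \right)} h = \left(3 + 16 \left(-3\right)\right) \left(-1012\right) = \left(3 - 48\right) \left(-1012\right) = \left(-45\right) \left(-1012\right) = 45540$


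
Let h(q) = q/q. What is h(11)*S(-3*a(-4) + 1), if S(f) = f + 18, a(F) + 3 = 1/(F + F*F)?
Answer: 111/4 ≈ 27.750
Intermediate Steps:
a(F) = -3 + 1/(F + F²) (a(F) = -3 + 1/(F + F*F) = -3 + 1/(F + F²))
h(q) = 1
S(f) = 18 + f
h(11)*S(-3*a(-4) + 1) = 1*(18 + (-3*(1 - 3*(-4) - 3*(-4)²)/((-4)*(1 - 4)) + 1)) = 1*(18 + (-(-3)*(1 + 12 - 3*16)/(4*(-3)) + 1)) = 1*(18 + (-(-3)*(-1)*(1 + 12 - 48)/(4*3) + 1)) = 1*(18 + (-(-3)*(-1)*(-35)/(4*3) + 1)) = 1*(18 + (-3*(-35/12) + 1)) = 1*(18 + (35/4 + 1)) = 1*(18 + 39/4) = 1*(111/4) = 111/4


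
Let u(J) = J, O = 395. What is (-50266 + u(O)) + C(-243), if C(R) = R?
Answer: -50114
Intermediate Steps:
(-50266 + u(O)) + C(-243) = (-50266 + 395) - 243 = -49871 - 243 = -50114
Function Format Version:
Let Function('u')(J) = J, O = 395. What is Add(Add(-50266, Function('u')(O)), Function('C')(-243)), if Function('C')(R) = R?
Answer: -50114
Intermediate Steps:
Add(Add(-50266, Function('u')(O)), Function('C')(-243)) = Add(Add(-50266, 395), -243) = Add(-49871, -243) = -50114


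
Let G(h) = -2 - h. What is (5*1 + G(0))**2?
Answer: 9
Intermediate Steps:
(5*1 + G(0))**2 = (5*1 + (-2 - 1*0))**2 = (5 + (-2 + 0))**2 = (5 - 2)**2 = 3**2 = 9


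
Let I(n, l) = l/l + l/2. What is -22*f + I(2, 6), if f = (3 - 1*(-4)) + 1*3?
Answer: -216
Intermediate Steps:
I(n, l) = 1 + l/2 (I(n, l) = 1 + l*(1/2) = 1 + l/2)
f = 10 (f = (3 + 4) + 3 = 7 + 3 = 10)
-22*f + I(2, 6) = -22*10 + (1 + (1/2)*6) = -220 + (1 + 3) = -220 + 4 = -216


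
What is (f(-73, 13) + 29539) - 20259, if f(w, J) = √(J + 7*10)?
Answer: 9280 + √83 ≈ 9289.1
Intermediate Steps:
f(w, J) = √(70 + J) (f(w, J) = √(J + 70) = √(70 + J))
(f(-73, 13) + 29539) - 20259 = (√(70 + 13) + 29539) - 20259 = (√83 + 29539) - 20259 = (29539 + √83) - 20259 = 9280 + √83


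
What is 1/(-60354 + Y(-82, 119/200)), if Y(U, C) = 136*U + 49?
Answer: -1/71457 ≈ -1.3994e-5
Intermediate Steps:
Y(U, C) = 49 + 136*U
1/(-60354 + Y(-82, 119/200)) = 1/(-60354 + (49 + 136*(-82))) = 1/(-60354 + (49 - 11152)) = 1/(-60354 - 11103) = 1/(-71457) = -1/71457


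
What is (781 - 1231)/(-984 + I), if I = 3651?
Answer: -150/889 ≈ -0.16873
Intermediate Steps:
(781 - 1231)/(-984 + I) = (781 - 1231)/(-984 + 3651) = -450/2667 = -450*1/2667 = -150/889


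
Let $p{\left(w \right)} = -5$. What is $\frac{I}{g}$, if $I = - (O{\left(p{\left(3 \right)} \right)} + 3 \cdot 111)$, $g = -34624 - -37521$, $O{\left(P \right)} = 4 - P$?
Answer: $- \frac{342}{2897} \approx -0.11805$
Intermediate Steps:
$g = 2897$ ($g = -34624 + 37521 = 2897$)
$I = -342$ ($I = - (\left(4 - -5\right) + 3 \cdot 111) = - (\left(4 + 5\right) + 333) = - (9 + 333) = \left(-1\right) 342 = -342$)
$\frac{I}{g} = - \frac{342}{2897}$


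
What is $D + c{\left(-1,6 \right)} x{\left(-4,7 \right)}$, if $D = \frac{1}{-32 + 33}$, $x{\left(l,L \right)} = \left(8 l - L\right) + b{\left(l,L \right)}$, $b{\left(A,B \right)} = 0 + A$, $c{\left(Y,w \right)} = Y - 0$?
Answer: $44$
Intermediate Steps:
$c{\left(Y,w \right)} = Y$ ($c{\left(Y,w \right)} = Y + 0 = Y$)
$b{\left(A,B \right)} = A$
$x{\left(l,L \right)} = - L + 9 l$ ($x{\left(l,L \right)} = \left(8 l - L\right) + l = \left(- L + 8 l\right) + l = - L + 9 l$)
$D = 1$ ($D = 1^{-1} = 1$)
$D + c{\left(-1,6 \right)} x{\left(-4,7 \right)} = 1 - \left(\left(-1\right) 7 + 9 \left(-4\right)\right) = 1 - \left(-7 - 36\right) = 1 - -43 = 1 + 43 = 44$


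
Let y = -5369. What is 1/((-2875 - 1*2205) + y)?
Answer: -1/10449 ≈ -9.5703e-5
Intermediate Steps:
1/((-2875 - 1*2205) + y) = 1/((-2875 - 1*2205) - 5369) = 1/((-2875 - 2205) - 5369) = 1/(-5080 - 5369) = 1/(-10449) = -1/10449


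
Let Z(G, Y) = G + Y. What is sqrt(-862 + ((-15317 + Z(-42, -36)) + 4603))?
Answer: I*sqrt(11654) ≈ 107.95*I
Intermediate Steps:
sqrt(-862 + ((-15317 + Z(-42, -36)) + 4603)) = sqrt(-862 + ((-15317 + (-42 - 36)) + 4603)) = sqrt(-862 + ((-15317 - 78) + 4603)) = sqrt(-862 + (-15395 + 4603)) = sqrt(-862 - 10792) = sqrt(-11654) = I*sqrt(11654)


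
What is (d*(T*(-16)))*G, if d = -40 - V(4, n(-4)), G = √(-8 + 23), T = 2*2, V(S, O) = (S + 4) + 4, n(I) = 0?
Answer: 3328*√15 ≈ 12889.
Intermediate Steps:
V(S, O) = 8 + S (V(S, O) = (4 + S) + 4 = 8 + S)
T = 4
G = √15 ≈ 3.8730
d = -52 (d = -40 - (8 + 4) = -40 - 1*12 = -40 - 12 = -52)
(d*(T*(-16)))*G = (-208*(-16))*√15 = (-52*(-64))*√15 = 3328*√15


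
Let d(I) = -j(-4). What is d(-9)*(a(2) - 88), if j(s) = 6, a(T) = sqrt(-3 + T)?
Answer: 528 - 6*I ≈ 528.0 - 6.0*I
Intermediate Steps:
d(I) = -6 (d(I) = -1*6 = -6)
d(-9)*(a(2) - 88) = -6*(sqrt(-3 + 2) - 88) = -6*(sqrt(-1) - 88) = -6*(I - 88) = -6*(-88 + I) = 528 - 6*I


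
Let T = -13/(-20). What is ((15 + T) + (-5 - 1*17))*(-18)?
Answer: 1143/10 ≈ 114.30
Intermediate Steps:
T = 13/20 (T = -13*(-1/20) = 13/20 ≈ 0.65000)
((15 + T) + (-5 - 1*17))*(-18) = ((15 + 13/20) + (-5 - 1*17))*(-18) = (313/20 + (-5 - 17))*(-18) = (313/20 - 22)*(-18) = -127/20*(-18) = 1143/10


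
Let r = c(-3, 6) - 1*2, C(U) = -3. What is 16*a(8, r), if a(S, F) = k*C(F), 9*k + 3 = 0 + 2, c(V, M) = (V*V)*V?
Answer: 16/3 ≈ 5.3333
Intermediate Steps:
c(V, M) = V³ (c(V, M) = V²*V = V³)
r = -29 (r = (-3)³ - 1*2 = -27 - 2 = -29)
k = -⅑ (k = -⅓ + (0 + 2)/9 = -⅓ + (⅑)*2 = -⅓ + 2/9 = -⅑ ≈ -0.11111)
a(S, F) = ⅓ (a(S, F) = -⅑*(-3) = ⅓)
16*a(8, r) = 16*(⅓) = 16/3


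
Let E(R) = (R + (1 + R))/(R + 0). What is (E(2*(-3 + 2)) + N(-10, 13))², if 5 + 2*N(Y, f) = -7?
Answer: 81/4 ≈ 20.250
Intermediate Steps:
N(Y, f) = -6 (N(Y, f) = -5/2 + (½)*(-7) = -5/2 - 7/2 = -6)
E(R) = (1 + 2*R)/R
(E(2*(-3 + 2)) + N(-10, 13))² = ((2 + 1/(2*(-3 + 2))) - 6)² = ((2 + 1/(2*(-1))) - 6)² = ((2 + 1/(-2)) - 6)² = ((2 - ½) - 6)² = (3/2 - 6)² = (-9/2)² = 81/4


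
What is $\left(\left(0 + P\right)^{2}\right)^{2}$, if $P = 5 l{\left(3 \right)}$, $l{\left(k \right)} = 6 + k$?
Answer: $4100625$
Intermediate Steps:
$P = 45$ ($P = 5 \left(6 + 3\right) = 5 \cdot 9 = 45$)
$\left(\left(0 + P\right)^{2}\right)^{2} = \left(\left(0 + 45\right)^{2}\right)^{2} = \left(45^{2}\right)^{2} = 2025^{2} = 4100625$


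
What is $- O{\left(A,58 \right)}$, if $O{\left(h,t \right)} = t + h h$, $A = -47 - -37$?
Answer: $-158$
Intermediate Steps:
$A = -10$ ($A = -47 + 37 = -10$)
$O{\left(h,t \right)} = t + h^{2}$
$- O{\left(A,58 \right)} = - (58 + \left(-10\right)^{2}) = - (58 + 100) = \left(-1\right) 158 = -158$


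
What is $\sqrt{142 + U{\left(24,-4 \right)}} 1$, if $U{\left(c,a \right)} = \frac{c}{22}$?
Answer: $\frac{\sqrt{17314}}{11} \approx 11.962$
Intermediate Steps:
$U{\left(c,a \right)} = \frac{c}{22}$ ($U{\left(c,a \right)} = c \frac{1}{22} = \frac{c}{22}$)
$\sqrt{142 + U{\left(24,-4 \right)}} 1 = \sqrt{142 + \frac{1}{22} \cdot 24} \cdot 1 = \sqrt{142 + \frac{12}{11}} \cdot 1 = \sqrt{\frac{1574}{11}} \cdot 1 = \frac{\sqrt{17314}}{11} \cdot 1 = \frac{\sqrt{17314}}{11}$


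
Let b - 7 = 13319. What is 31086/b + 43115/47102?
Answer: 339793877/104613542 ≈ 3.2481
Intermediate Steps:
b = 13326 (b = 7 + 13319 = 13326)
31086/b + 43115/47102 = 31086/13326 + 43115/47102 = 31086*(1/13326) + 43115*(1/47102) = 5181/2221 + 43115/47102 = 339793877/104613542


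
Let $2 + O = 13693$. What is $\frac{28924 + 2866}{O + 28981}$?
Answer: $\frac{15895}{21336} \approx 0.74498$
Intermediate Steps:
$O = 13691$ ($O = -2 + 13693 = 13691$)
$\frac{28924 + 2866}{O + 28981} = \frac{28924 + 2866}{13691 + 28981} = \frac{31790}{42672} = 31790 \cdot \frac{1}{42672} = \frac{15895}{21336}$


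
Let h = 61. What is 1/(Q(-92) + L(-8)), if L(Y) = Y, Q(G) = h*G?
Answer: -1/5620 ≈ -0.00017794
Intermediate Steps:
Q(G) = 61*G
1/(Q(-92) + L(-8)) = 1/(61*(-92) - 8) = 1/(-5612 - 8) = 1/(-5620) = -1/5620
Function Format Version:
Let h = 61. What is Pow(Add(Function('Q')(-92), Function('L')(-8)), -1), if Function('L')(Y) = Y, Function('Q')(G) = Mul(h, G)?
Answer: Rational(-1, 5620) ≈ -0.00017794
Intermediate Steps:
Function('Q')(G) = Mul(61, G)
Pow(Add(Function('Q')(-92), Function('L')(-8)), -1) = Pow(Add(Mul(61, -92), -8), -1) = Pow(Add(-5612, -8), -1) = Pow(-5620, -1) = Rational(-1, 5620)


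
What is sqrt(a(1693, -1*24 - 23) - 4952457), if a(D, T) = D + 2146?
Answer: I*sqrt(4948618) ≈ 2224.5*I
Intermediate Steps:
a(D, T) = 2146 + D
sqrt(a(1693, -1*24 - 23) - 4952457) = sqrt((2146 + 1693) - 4952457) = sqrt(3839 - 4952457) = sqrt(-4948618) = I*sqrt(4948618)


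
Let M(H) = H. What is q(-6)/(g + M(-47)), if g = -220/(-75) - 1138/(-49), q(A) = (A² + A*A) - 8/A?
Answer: -53900/15319 ≈ -3.5185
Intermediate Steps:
q(A) = -8/A + 2*A² (q(A) = (A² + A²) - 8/A = 2*A² - 8/A = -8/A + 2*A²)
g = 19226/735 (g = -220*(-1/75) - 1138*(-1/49) = 44/15 + 1138/49 = 19226/735 ≈ 26.158)
q(-6)/(g + M(-47)) = (2*(-4 + (-6)³)/(-6))/(19226/735 - 47) = (2*(-⅙)*(-4 - 216))/(-15319/735) = (2*(-⅙)*(-220))*(-735/15319) = (220/3)*(-735/15319) = -53900/15319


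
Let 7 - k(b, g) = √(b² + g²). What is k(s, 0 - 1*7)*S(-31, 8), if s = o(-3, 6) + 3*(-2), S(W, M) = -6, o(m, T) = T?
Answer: 0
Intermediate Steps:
s = 0 (s = 6 + 3*(-2) = 6 - 6 = 0)
k(b, g) = 7 - √(b² + g²)
k(s, 0 - 1*7)*S(-31, 8) = (7 - √(0² + (0 - 1*7)²))*(-6) = (7 - √(0 + (0 - 7)²))*(-6) = (7 - √(0 + (-7)²))*(-6) = (7 - √(0 + 49))*(-6) = (7 - √49)*(-6) = (7 - 1*7)*(-6) = (7 - 7)*(-6) = 0*(-6) = 0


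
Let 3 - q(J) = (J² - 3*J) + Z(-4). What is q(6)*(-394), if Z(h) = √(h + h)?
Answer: 5910 + 788*I*√2 ≈ 5910.0 + 1114.4*I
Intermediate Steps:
Z(h) = √2*√h (Z(h) = √(2*h) = √2*√h)
q(J) = 3 - J² + 3*J - 2*I*√2 (q(J) = 3 - ((J² - 3*J) + √2*√(-4)) = 3 - ((J² - 3*J) + √2*(2*I)) = 3 - ((J² - 3*J) + 2*I*√2) = 3 - (J² - 3*J + 2*I*√2) = 3 + (-J² + 3*J - 2*I*√2) = 3 - J² + 3*J - 2*I*√2)
q(6)*(-394) = (3 - 1*6² + 3*6 - 2*I*√2)*(-394) = (3 - 1*36 + 18 - 2*I*√2)*(-394) = (3 - 36 + 18 - 2*I*√2)*(-394) = (-15 - 2*I*√2)*(-394) = 5910 + 788*I*√2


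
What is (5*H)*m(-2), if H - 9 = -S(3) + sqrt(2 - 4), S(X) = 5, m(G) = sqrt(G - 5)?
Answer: -5*sqrt(14) + 20*I*sqrt(7) ≈ -18.708 + 52.915*I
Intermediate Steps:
m(G) = sqrt(-5 + G)
H = 4 + I*sqrt(2) (H = 9 + (-1*5 + sqrt(2 - 4)) = 9 + (-5 + sqrt(-2)) = 9 + (-5 + I*sqrt(2)) = 4 + I*sqrt(2) ≈ 4.0 + 1.4142*I)
(5*H)*m(-2) = (5*(4 + I*sqrt(2)))*sqrt(-5 - 2) = (20 + 5*I*sqrt(2))*sqrt(-7) = (20 + 5*I*sqrt(2))*(I*sqrt(7)) = I*sqrt(7)*(20 + 5*I*sqrt(2))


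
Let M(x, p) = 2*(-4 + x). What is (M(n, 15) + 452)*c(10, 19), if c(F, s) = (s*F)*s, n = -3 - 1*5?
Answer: 1545080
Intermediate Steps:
n = -8 (n = -3 - 5 = -8)
c(F, s) = F*s² (c(F, s) = (F*s)*s = F*s²)
M(x, p) = -8 + 2*x
(M(n, 15) + 452)*c(10, 19) = ((-8 + 2*(-8)) + 452)*(10*19²) = ((-8 - 16) + 452)*(10*361) = (-24 + 452)*3610 = 428*3610 = 1545080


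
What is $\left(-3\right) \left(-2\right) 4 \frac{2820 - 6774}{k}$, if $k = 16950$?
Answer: $- \frac{15816}{2825} \approx -5.5986$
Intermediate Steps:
$\left(-3\right) \left(-2\right) 4 \frac{2820 - 6774}{k} = \left(-3\right) \left(-2\right) 4 \frac{2820 - 6774}{16950} = 6 \cdot 4 \left(\left(-3954\right) \frac{1}{16950}\right) = 24 \left(- \frac{659}{2825}\right) = - \frac{15816}{2825}$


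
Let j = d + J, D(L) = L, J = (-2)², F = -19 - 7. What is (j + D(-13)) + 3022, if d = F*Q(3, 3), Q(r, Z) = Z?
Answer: 2935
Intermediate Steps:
F = -26
J = 4
d = -78 (d = -26*3 = -78)
j = -74 (j = -78 + 4 = -74)
(j + D(-13)) + 3022 = (-74 - 13) + 3022 = -87 + 3022 = 2935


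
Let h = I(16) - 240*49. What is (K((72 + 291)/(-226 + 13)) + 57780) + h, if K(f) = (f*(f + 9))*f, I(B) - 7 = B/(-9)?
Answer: 148324656139/3221199 ≈ 46046.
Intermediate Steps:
I(B) = 7 - B/9 (I(B) = 7 + B/(-9) = 7 + B*(-1/9) = 7 - B/9)
h = -105793/9 (h = (7 - 1/9*16) - 240*49 = (7 - 16/9) - 11760 = 47/9 - 11760 = -105793/9 ≈ -11755.)
K(f) = f**2*(9 + f) (K(f) = (f*(9 + f))*f = f**2*(9 + f))
(K((72 + 291)/(-226 + 13)) + 57780) + h = (((72 + 291)/(-226 + 13))**2*(9 + (72 + 291)/(-226 + 13)) + 57780) - 105793/9 = ((363/(-213))**2*(9 + 363/(-213)) + 57780) - 105793/9 = ((363*(-1/213))**2*(9 + 363*(-1/213)) + 57780) - 105793/9 = ((-121/71)**2*(9 - 121/71) + 57780) - 105793/9 = ((14641/5041)*(518/71) + 57780) - 105793/9 = (7584038/357911 + 57780) - 105793/9 = 20687681618/357911 - 105793/9 = 148324656139/3221199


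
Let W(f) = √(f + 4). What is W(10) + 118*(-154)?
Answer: -18172 + √14 ≈ -18168.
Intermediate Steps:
W(f) = √(4 + f)
W(10) + 118*(-154) = √(4 + 10) + 118*(-154) = √14 - 18172 = -18172 + √14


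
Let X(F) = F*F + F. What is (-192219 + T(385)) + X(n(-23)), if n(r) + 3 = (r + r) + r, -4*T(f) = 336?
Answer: -187191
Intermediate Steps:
T(f) = -84 (T(f) = -¼*336 = -84)
n(r) = -3 + 3*r (n(r) = -3 + ((r + r) + r) = -3 + (2*r + r) = -3 + 3*r)
X(F) = F + F² (X(F) = F² + F = F + F²)
(-192219 + T(385)) + X(n(-23)) = (-192219 - 84) + (-3 + 3*(-23))*(1 + (-3 + 3*(-23))) = -192303 + (-3 - 69)*(1 + (-3 - 69)) = -192303 - 72*(1 - 72) = -192303 - 72*(-71) = -192303 + 5112 = -187191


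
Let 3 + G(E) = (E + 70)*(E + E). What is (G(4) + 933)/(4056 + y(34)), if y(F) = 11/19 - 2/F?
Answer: 245803/655128 ≈ 0.37520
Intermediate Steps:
G(E) = -3 + 2*E*(70 + E) (G(E) = -3 + (E + 70)*(E + E) = -3 + (70 + E)*(2*E) = -3 + 2*E*(70 + E))
y(F) = 11/19 - 2/F (y(F) = 11*(1/19) - 2/F = 11/19 - 2/F)
(G(4) + 933)/(4056 + y(34)) = ((-3 + 2*4² + 140*4) + 933)/(4056 + (11/19 - 2/34)) = ((-3 + 2*16 + 560) + 933)/(4056 + (11/19 - 2*1/34)) = ((-3 + 32 + 560) + 933)/(4056 + (11/19 - 1/17)) = (589 + 933)/(4056 + 168/323) = 1522/(1310256/323) = 1522*(323/1310256) = 245803/655128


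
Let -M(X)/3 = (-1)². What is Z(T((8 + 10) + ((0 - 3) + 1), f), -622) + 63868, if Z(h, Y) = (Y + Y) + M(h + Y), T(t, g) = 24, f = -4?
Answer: 62621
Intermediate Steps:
M(X) = -3 (M(X) = -3*(-1)² = -3*1 = -3)
Z(h, Y) = -3 + 2*Y (Z(h, Y) = (Y + Y) - 3 = 2*Y - 3 = -3 + 2*Y)
Z(T((8 + 10) + ((0 - 3) + 1), f), -622) + 63868 = (-3 + 2*(-622)) + 63868 = (-3 - 1244) + 63868 = -1247 + 63868 = 62621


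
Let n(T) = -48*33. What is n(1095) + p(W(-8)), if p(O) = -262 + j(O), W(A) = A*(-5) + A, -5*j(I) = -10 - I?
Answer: -9188/5 ≈ -1837.6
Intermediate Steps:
j(I) = 2 + I/5 (j(I) = -(-10 - I)/5 = 2 + I/5)
n(T) = -1584
W(A) = -4*A (W(A) = -5*A + A = -4*A)
p(O) = -260 + O/5 (p(O) = -262 + (2 + O/5) = -260 + O/5)
n(1095) + p(W(-8)) = -1584 + (-260 + (-4*(-8))/5) = -1584 + (-260 + (1/5)*32) = -1584 + (-260 + 32/5) = -1584 - 1268/5 = -9188/5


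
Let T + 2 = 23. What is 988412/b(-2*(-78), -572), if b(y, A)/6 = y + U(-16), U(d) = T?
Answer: 494206/531 ≈ 930.71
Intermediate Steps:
T = 21 (T = -2 + 23 = 21)
U(d) = 21
b(y, A) = 126 + 6*y (b(y, A) = 6*(y + 21) = 6*(21 + y) = 126 + 6*y)
988412/b(-2*(-78), -572) = 988412/(126 + 6*(-2*(-78))) = 988412/(126 + 6*156) = 988412/(126 + 936) = 988412/1062 = 988412*(1/1062) = 494206/531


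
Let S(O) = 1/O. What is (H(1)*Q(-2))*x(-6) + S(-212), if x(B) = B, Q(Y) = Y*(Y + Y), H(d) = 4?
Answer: -40705/212 ≈ -192.00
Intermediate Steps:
Q(Y) = 2*Y**2 (Q(Y) = Y*(2*Y) = 2*Y**2)
(H(1)*Q(-2))*x(-6) + S(-212) = (4*(2*(-2)**2))*(-6) + 1/(-212) = (4*(2*4))*(-6) - 1/212 = (4*8)*(-6) - 1/212 = 32*(-6) - 1/212 = -192 - 1/212 = -40705/212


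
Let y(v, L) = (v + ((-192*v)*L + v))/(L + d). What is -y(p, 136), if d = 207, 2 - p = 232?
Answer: -857900/49 ≈ -17508.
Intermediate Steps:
p = -230 (p = 2 - 1*232 = 2 - 232 = -230)
y(v, L) = (2*v - 192*L*v)/(207 + L) (y(v, L) = (v + ((-192*v)*L + v))/(L + 207) = (v + (-192*L*v + v))/(207 + L) = (v + (v - 192*L*v))/(207 + L) = (2*v - 192*L*v)/(207 + L))
-y(p, 136) = -2*(-230)*(1 - 96*136)/(207 + 136) = -2*(-230)*(1 - 13056)/343 = -2*(-230)*(-13055)/343 = -1*857900/49 = -857900/49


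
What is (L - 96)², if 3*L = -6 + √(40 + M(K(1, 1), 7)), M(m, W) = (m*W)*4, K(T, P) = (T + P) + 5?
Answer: 86672/9 - 392*√59/3 ≈ 8626.5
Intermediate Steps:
K(T, P) = 5 + P + T (K(T, P) = (P + T) + 5 = 5 + P + T)
M(m, W) = 4*W*m (M(m, W) = (W*m)*4 = 4*W*m)
L = -2 + 2*√59/3 (L = (-6 + √(40 + 4*7*(5 + 1 + 1)))/3 = (-6 + √(40 + 4*7*7))/3 = (-6 + √(40 + 196))/3 = (-6 + √236)/3 = (-6 + 2*√59)/3 = -2 + 2*√59/3 ≈ 3.1208)
(L - 96)² = ((-2 + 2*√59/3) - 96)² = (-98 + 2*√59/3)²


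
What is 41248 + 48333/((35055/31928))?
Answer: 996374888/11685 ≈ 85270.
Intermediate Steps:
41248 + 48333/((35055/31928)) = 41248 + 48333/((35055*(1/31928))) = 41248 + 48333/(35055/31928) = 41248 + 48333*(31928/35055) = 41248 + 514392008/11685 = 996374888/11685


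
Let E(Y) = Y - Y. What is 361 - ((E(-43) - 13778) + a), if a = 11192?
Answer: 2947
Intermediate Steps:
E(Y) = 0
361 - ((E(-43) - 13778) + a) = 361 - ((0 - 13778) + 11192) = 361 - (-13778 + 11192) = 361 - 1*(-2586) = 361 + 2586 = 2947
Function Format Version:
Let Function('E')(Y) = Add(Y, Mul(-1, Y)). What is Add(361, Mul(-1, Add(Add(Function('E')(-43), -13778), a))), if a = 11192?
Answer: 2947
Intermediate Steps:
Function('E')(Y) = 0
Add(361, Mul(-1, Add(Add(Function('E')(-43), -13778), a))) = Add(361, Mul(-1, Add(Add(0, -13778), 11192))) = Add(361, Mul(-1, Add(-13778, 11192))) = Add(361, Mul(-1, -2586)) = Add(361, 2586) = 2947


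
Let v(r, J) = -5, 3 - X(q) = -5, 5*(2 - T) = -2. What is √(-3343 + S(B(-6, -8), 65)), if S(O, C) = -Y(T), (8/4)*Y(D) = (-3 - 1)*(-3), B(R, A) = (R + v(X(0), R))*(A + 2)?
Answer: I*√3349 ≈ 57.871*I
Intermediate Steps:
T = 12/5 (T = 2 - ⅕*(-2) = 2 + ⅖ = 12/5 ≈ 2.4000)
X(q) = 8 (X(q) = 3 - 1*(-5) = 3 + 5 = 8)
B(R, A) = (-5 + R)*(2 + A) (B(R, A) = (R - 5)*(A + 2) = (-5 + R)*(2 + A))
Y(D) = 6 (Y(D) = ((-3 - 1)*(-3))/2 = (-4*(-3))/2 = (½)*12 = 6)
S(O, C) = -6 (S(O, C) = -1*6 = -6)
√(-3343 + S(B(-6, -8), 65)) = √(-3343 - 6) = √(-3349) = I*√3349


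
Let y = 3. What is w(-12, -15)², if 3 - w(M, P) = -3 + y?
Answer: 9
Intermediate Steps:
w(M, P) = 3 (w(M, P) = 3 - (-3 + 3) = 3 - 1*0 = 3 + 0 = 3)
w(-12, -15)² = 3² = 9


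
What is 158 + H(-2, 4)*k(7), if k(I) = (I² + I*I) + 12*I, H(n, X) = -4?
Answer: -570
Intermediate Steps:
k(I) = 2*I² + 12*I (k(I) = (I² + I²) + 12*I = 2*I² + 12*I)
158 + H(-2, 4)*k(7) = 158 - 8*7*(6 + 7) = 158 - 8*7*13 = 158 - 4*182 = 158 - 728 = -570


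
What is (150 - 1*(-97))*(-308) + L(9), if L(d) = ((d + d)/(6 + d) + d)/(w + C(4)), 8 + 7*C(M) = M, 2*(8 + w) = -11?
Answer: -74935574/985 ≈ -76077.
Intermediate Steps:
w = -27/2 (w = -8 + (1/2)*(-11) = -8 - 11/2 = -27/2 ≈ -13.500)
C(M) = -8/7 + M/7
L(d) = -14*d/197 - 28*d/(197*(6 + d)) (L(d) = ((d + d)/(6 + d) + d)/(-27/2 + (-8/7 + (1/7)*4)) = ((2*d)/(6 + d) + d)/(-27/2 + (-8/7 + 4/7)) = (2*d/(6 + d) + d)/(-27/2 - 4/7) = (d + 2*d/(6 + d))/(-197/14) = (d + 2*d/(6 + d))*(-14/197) = -14*d/197 - 28*d/(197*(6 + d)))
(150 - 1*(-97))*(-308) + L(9) = (150 - 1*(-97))*(-308) - 14*9*(8 + 9)/(1182 + 197*9) = (150 + 97)*(-308) - 14*9*17/(1182 + 1773) = 247*(-308) - 14*9*17/2955 = -76076 - 14*9*1/2955*17 = -76076 - 714/985 = -74935574/985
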